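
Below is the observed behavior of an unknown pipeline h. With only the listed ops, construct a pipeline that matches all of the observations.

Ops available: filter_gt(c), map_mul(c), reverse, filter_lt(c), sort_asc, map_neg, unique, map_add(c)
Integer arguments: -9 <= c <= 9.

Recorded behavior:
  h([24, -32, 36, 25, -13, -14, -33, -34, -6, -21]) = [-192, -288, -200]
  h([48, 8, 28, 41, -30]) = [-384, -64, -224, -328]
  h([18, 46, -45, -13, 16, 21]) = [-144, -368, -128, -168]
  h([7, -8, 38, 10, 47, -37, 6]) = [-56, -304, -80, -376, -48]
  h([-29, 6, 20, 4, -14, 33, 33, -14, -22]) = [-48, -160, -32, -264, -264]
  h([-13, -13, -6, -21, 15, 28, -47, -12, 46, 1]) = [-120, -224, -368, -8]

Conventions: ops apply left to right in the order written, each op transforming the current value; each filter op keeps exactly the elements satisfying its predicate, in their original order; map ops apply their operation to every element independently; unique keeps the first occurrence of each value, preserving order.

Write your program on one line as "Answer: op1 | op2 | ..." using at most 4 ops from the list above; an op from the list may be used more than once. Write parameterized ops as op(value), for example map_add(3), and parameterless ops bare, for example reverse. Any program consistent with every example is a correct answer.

map_mul(-8) | map_neg | filter_gt(0) | map_neg

Check, running the answer program on each example:
  [24, -32, 36, 25, -13, -14, -33, -34, -6, -21] -> [-192, 256, -288, -200, 104, 112, 264, 272, 48, 168] -> [192, -256, 288, 200, -104, -112, -264, -272, -48, -168] -> [192, 288, 200] -> [-192, -288, -200]
  [48, 8, 28, 41, -30] -> [-384, -64, -224, -328, 240] -> [384, 64, 224, 328, -240] -> [384, 64, 224, 328] -> [-384, -64, -224, -328]
  [18, 46, -45, -13, 16, 21] -> [-144, -368, 360, 104, -128, -168] -> [144, 368, -360, -104, 128, 168] -> [144, 368, 128, 168] -> [-144, -368, -128, -168]
  [7, -8, 38, 10, 47, -37, 6] -> [-56, 64, -304, -80, -376, 296, -48] -> [56, -64, 304, 80, 376, -296, 48] -> [56, 304, 80, 376, 48] -> [-56, -304, -80, -376, -48]
  [-29, 6, 20, 4, -14, 33, 33, -14, -22] -> [232, -48, -160, -32, 112, -264, -264, 112, 176] -> [-232, 48, 160, 32, -112, 264, 264, -112, -176] -> [48, 160, 32, 264, 264] -> [-48, -160, -32, -264, -264]
  [-13, -13, -6, -21, 15, 28, -47, -12, 46, 1] -> [104, 104, 48, 168, -120, -224, 376, 96, -368, -8] -> [-104, -104, -48, -168, 120, 224, -376, -96, 368, 8] -> [120, 224, 368, 8] -> [-120, -224, -368, -8]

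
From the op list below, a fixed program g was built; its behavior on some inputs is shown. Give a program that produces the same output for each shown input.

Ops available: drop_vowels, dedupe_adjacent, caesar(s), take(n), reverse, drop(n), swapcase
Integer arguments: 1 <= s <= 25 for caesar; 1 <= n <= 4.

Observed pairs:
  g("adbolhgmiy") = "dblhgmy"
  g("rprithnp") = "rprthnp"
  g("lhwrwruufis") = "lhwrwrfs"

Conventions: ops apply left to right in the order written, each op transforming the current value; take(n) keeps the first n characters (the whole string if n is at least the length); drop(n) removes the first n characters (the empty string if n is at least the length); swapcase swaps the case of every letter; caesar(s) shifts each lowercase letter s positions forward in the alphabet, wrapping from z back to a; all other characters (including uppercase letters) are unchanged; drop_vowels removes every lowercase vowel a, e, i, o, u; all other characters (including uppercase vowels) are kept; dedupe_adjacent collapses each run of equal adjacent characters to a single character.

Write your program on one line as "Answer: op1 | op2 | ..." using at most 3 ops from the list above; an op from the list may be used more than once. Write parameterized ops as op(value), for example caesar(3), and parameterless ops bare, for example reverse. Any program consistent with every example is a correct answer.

reverse | drop_vowels | reverse

Check, running the answer program on each example:
  "adbolhgmiy" -> "yimghlobda" -> "ymghlbd" -> "dblhgmy"
  "rprithnp" -> "pnhtirpr" -> "pnhtrpr" -> "rprthnp"
  "lhwrwruufis" -> "sifuurwrwhl" -> "sfrwrwhl" -> "lhwrwrfs"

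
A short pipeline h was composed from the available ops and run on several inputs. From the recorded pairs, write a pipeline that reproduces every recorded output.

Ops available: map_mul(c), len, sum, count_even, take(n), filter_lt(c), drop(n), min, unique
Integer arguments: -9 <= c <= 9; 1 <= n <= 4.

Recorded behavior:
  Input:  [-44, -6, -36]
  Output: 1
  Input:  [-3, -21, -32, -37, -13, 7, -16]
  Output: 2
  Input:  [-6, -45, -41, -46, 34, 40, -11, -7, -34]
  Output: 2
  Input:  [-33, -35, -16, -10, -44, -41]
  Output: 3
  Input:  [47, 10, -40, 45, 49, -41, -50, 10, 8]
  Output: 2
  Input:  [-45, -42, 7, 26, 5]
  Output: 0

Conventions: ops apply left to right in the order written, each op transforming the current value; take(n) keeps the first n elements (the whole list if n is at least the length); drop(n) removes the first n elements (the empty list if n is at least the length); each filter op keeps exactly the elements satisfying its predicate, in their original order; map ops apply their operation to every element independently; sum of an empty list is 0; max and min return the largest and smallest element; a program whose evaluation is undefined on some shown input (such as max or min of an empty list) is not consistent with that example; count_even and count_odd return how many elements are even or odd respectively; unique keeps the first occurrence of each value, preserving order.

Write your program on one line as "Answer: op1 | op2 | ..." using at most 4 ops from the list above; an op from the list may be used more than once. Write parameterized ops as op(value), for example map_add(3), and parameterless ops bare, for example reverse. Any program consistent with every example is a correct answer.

drop(2) | filter_lt(8) | count_even

Check, running the answer program on each example:
  [-44, -6, -36] -> [-36] -> [-36] -> 1
  [-3, -21, -32, -37, -13, 7, -16] -> [-32, -37, -13, 7, -16] -> [-32, -37, -13, 7, -16] -> 2
  [-6, -45, -41, -46, 34, 40, -11, -7, -34] -> [-41, -46, 34, 40, -11, -7, -34] -> [-41, -46, -11, -7, -34] -> 2
  [-33, -35, -16, -10, -44, -41] -> [-16, -10, -44, -41] -> [-16, -10, -44, -41] -> 3
  [47, 10, -40, 45, 49, -41, -50, 10, 8] -> [-40, 45, 49, -41, -50, 10, 8] -> [-40, -41, -50] -> 2
  [-45, -42, 7, 26, 5] -> [7, 26, 5] -> [7, 5] -> 0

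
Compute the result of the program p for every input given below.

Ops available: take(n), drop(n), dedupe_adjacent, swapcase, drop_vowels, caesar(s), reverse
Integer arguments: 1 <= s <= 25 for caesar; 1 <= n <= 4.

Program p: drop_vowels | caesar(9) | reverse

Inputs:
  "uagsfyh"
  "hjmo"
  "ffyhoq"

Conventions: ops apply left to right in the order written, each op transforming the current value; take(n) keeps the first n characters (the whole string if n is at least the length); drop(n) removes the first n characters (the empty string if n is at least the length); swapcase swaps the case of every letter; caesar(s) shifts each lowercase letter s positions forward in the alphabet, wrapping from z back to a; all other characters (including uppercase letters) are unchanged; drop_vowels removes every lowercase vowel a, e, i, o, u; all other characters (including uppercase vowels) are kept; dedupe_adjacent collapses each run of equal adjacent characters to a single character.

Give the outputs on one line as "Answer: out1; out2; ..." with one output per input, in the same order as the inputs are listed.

Execution, op by op:
  "uagsfyh" -> "gsfyh" -> "pbohq" -> "qhobp"
  "hjmo" -> "hjm" -> "qsv" -> "vsq"
  "ffyhoq" -> "ffyhq" -> "oohqz" -> "zqhoo"

"qhobp"; "vsq"; "zqhoo"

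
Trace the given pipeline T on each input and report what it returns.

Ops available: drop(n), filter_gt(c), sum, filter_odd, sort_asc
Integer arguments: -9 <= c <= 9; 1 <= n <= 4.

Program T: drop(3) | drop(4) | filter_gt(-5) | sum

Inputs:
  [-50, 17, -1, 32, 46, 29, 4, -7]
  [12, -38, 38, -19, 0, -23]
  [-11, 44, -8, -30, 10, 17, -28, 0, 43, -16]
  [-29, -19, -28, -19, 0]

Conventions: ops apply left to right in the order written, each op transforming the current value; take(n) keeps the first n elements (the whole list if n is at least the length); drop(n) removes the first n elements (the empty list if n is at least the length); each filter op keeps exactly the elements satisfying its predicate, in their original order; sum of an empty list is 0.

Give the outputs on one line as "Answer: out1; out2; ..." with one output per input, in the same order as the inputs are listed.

0; 0; 43; 0

Execution, op by op:
  [-50, 17, -1, 32, 46, 29, 4, -7] -> [32, 46, 29, 4, -7] -> [-7] -> [] -> 0
  [12, -38, 38, -19, 0, -23] -> [-19, 0, -23] -> [] -> [] -> 0
  [-11, 44, -8, -30, 10, 17, -28, 0, 43, -16] -> [-30, 10, 17, -28, 0, 43, -16] -> [0, 43, -16] -> [0, 43] -> 43
  [-29, -19, -28, -19, 0] -> [-19, 0] -> [] -> [] -> 0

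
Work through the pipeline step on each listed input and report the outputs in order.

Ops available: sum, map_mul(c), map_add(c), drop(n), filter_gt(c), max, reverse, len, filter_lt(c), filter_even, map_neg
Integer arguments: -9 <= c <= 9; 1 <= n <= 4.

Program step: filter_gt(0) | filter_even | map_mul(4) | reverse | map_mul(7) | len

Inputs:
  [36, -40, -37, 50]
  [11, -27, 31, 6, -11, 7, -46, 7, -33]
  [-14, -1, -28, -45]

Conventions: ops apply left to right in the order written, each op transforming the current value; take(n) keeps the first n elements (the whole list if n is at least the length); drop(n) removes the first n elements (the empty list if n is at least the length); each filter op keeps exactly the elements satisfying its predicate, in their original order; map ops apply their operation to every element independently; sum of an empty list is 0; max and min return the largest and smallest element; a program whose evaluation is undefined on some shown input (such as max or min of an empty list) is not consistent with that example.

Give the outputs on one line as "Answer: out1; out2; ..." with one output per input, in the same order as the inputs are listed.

Execution, op by op:
  [36, -40, -37, 50] -> [36, 50] -> [36, 50] -> [144, 200] -> [200, 144] -> [1400, 1008] -> 2
  [11, -27, 31, 6, -11, 7, -46, 7, -33] -> [11, 31, 6, 7, 7] -> [6] -> [24] -> [24] -> [168] -> 1
  [-14, -1, -28, -45] -> [] -> [] -> [] -> [] -> [] -> 0

2; 1; 0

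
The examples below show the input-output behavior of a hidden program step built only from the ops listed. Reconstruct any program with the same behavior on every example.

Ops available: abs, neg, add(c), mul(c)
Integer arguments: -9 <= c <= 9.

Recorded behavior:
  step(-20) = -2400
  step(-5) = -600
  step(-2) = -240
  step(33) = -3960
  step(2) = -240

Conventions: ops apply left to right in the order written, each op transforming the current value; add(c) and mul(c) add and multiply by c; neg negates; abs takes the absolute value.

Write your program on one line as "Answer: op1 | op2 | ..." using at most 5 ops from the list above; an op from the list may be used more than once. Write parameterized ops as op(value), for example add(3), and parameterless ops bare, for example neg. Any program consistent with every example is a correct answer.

mul(-3) | abs | mul(-8) | mul(5)

Check, running the answer program on each example:
  -20 -> 60 -> 60 -> -480 -> -2400
  -5 -> 15 -> 15 -> -120 -> -600
  -2 -> 6 -> 6 -> -48 -> -240
  33 -> -99 -> 99 -> -792 -> -3960
  2 -> -6 -> 6 -> -48 -> -240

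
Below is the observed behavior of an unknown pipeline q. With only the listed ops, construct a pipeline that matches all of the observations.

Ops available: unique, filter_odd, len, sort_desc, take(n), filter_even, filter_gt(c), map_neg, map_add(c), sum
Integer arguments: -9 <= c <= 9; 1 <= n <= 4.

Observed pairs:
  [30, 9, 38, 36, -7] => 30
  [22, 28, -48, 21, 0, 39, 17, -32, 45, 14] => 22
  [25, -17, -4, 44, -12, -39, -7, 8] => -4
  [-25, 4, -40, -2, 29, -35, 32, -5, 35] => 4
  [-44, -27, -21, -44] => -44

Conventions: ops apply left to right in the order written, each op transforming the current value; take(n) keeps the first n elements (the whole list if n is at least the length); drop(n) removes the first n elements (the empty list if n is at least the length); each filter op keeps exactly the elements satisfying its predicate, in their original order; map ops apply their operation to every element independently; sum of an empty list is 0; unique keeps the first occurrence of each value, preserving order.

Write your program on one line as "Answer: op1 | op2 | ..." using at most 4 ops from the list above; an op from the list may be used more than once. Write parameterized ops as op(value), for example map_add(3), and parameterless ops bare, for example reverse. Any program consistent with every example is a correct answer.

filter_even | unique | take(1) | sum

Check, running the answer program on each example:
  [30, 9, 38, 36, -7] -> [30, 38, 36] -> [30, 38, 36] -> [30] -> 30
  [22, 28, -48, 21, 0, 39, 17, -32, 45, 14] -> [22, 28, -48, 0, -32, 14] -> [22, 28, -48, 0, -32, 14] -> [22] -> 22
  [25, -17, -4, 44, -12, -39, -7, 8] -> [-4, 44, -12, 8] -> [-4, 44, -12, 8] -> [-4] -> -4
  [-25, 4, -40, -2, 29, -35, 32, -5, 35] -> [4, -40, -2, 32] -> [4, -40, -2, 32] -> [4] -> 4
  [-44, -27, -21, -44] -> [-44, -44] -> [-44] -> [-44] -> -44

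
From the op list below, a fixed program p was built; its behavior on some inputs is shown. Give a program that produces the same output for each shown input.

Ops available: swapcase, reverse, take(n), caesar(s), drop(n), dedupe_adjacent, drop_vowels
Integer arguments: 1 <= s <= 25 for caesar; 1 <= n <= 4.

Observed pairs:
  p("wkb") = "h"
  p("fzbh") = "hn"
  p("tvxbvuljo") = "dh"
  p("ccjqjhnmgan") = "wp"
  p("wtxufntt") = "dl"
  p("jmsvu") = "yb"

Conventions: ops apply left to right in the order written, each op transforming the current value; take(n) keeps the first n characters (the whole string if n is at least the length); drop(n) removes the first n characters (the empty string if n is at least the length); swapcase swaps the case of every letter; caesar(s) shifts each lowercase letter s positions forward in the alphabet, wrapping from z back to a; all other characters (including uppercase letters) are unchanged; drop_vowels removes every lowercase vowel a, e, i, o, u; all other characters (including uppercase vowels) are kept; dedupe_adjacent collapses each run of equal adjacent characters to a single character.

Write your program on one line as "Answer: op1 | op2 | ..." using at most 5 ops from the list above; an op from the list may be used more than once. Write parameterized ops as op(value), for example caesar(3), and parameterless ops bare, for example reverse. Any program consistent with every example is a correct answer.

dedupe_adjacent | drop(2) | drop_vowels | caesar(6) | take(2)

Check, running the answer program on each example:
  "wkb" -> "wkb" -> "b" -> "b" -> "h" -> "h"
  "fzbh" -> "fzbh" -> "bh" -> "bh" -> "hn" -> "hn"
  "tvxbvuljo" -> "tvxbvuljo" -> "xbvuljo" -> "xbvlj" -> "dhbrp" -> "dh"
  "ccjqjhnmgan" -> "cjqjhnmgan" -> "qjhnmgan" -> "qjhnmgn" -> "wpntsmt" -> "wp"
  "wtxufntt" -> "wtxufnt" -> "xufnt" -> "xfnt" -> "dltz" -> "dl"
  "jmsvu" -> "jmsvu" -> "svu" -> "sv" -> "yb" -> "yb"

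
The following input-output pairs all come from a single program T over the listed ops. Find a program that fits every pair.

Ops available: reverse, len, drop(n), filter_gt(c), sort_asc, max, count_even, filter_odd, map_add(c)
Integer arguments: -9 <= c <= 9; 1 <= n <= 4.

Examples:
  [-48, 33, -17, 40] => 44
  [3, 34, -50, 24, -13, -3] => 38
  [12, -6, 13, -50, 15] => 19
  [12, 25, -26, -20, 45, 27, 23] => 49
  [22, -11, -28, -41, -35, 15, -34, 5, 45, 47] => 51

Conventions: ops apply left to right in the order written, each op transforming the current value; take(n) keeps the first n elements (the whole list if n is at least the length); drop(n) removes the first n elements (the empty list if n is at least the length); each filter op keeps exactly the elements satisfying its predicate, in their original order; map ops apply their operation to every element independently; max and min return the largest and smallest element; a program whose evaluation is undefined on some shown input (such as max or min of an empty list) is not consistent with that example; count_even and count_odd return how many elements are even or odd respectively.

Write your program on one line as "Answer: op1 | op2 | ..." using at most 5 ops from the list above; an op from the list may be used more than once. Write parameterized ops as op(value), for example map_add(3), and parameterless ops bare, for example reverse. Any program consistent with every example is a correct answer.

map_add(-4) | map_add(8) | drop(1) | max

Check, running the answer program on each example:
  [-48, 33, -17, 40] -> [-52, 29, -21, 36] -> [-44, 37, -13, 44] -> [37, -13, 44] -> 44
  [3, 34, -50, 24, -13, -3] -> [-1, 30, -54, 20, -17, -7] -> [7, 38, -46, 28, -9, 1] -> [38, -46, 28, -9, 1] -> 38
  [12, -6, 13, -50, 15] -> [8, -10, 9, -54, 11] -> [16, -2, 17, -46, 19] -> [-2, 17, -46, 19] -> 19
  [12, 25, -26, -20, 45, 27, 23] -> [8, 21, -30, -24, 41, 23, 19] -> [16, 29, -22, -16, 49, 31, 27] -> [29, -22, -16, 49, 31, 27] -> 49
  [22, -11, -28, -41, -35, 15, -34, 5, 45, 47] -> [18, -15, -32, -45, -39, 11, -38, 1, 41, 43] -> [26, -7, -24, -37, -31, 19, -30, 9, 49, 51] -> [-7, -24, -37, -31, 19, -30, 9, 49, 51] -> 51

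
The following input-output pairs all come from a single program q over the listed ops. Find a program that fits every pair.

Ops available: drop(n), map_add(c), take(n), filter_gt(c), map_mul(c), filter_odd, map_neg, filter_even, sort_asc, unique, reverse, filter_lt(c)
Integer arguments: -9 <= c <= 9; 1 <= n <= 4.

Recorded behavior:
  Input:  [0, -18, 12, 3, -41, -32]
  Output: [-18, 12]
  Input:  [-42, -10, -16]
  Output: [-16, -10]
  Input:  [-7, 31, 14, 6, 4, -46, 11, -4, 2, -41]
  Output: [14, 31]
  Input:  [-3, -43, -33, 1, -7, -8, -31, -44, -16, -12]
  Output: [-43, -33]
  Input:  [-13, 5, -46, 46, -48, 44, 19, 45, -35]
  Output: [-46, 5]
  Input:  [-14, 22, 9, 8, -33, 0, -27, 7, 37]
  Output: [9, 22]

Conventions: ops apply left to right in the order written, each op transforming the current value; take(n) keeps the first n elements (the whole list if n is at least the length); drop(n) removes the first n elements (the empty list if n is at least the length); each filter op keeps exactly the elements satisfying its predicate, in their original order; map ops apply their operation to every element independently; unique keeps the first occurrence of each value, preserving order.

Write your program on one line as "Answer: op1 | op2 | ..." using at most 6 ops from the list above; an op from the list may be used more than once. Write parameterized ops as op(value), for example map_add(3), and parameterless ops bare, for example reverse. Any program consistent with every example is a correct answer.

drop(1) | map_neg | take(2) | map_neg | sort_asc

Check, running the answer program on each example:
  [0, -18, 12, 3, -41, -32] -> [-18, 12, 3, -41, -32] -> [18, -12, -3, 41, 32] -> [18, -12] -> [-18, 12] -> [-18, 12]
  [-42, -10, -16] -> [-10, -16] -> [10, 16] -> [10, 16] -> [-10, -16] -> [-16, -10]
  [-7, 31, 14, 6, 4, -46, 11, -4, 2, -41] -> [31, 14, 6, 4, -46, 11, -4, 2, -41] -> [-31, -14, -6, -4, 46, -11, 4, -2, 41] -> [-31, -14] -> [31, 14] -> [14, 31]
  [-3, -43, -33, 1, -7, -8, -31, -44, -16, -12] -> [-43, -33, 1, -7, -8, -31, -44, -16, -12] -> [43, 33, -1, 7, 8, 31, 44, 16, 12] -> [43, 33] -> [-43, -33] -> [-43, -33]
  [-13, 5, -46, 46, -48, 44, 19, 45, -35] -> [5, -46, 46, -48, 44, 19, 45, -35] -> [-5, 46, -46, 48, -44, -19, -45, 35] -> [-5, 46] -> [5, -46] -> [-46, 5]
  [-14, 22, 9, 8, -33, 0, -27, 7, 37] -> [22, 9, 8, -33, 0, -27, 7, 37] -> [-22, -9, -8, 33, 0, 27, -7, -37] -> [-22, -9] -> [22, 9] -> [9, 22]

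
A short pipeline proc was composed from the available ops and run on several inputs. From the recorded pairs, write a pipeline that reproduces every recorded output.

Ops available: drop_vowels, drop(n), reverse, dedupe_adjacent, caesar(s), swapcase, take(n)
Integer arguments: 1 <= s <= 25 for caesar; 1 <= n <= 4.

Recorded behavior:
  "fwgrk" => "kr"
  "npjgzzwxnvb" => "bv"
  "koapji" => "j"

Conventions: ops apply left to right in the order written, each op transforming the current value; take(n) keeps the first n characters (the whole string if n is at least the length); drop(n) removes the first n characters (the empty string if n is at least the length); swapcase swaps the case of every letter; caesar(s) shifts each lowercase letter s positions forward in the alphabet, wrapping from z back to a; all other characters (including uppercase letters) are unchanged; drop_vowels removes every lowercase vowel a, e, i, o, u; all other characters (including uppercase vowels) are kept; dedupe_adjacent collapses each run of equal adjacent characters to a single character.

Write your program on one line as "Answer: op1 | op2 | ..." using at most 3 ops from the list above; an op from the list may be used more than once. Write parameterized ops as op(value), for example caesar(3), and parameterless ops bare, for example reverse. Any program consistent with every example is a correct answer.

reverse | take(2) | drop_vowels

Check, running the answer program on each example:
  "fwgrk" -> "krgwf" -> "kr" -> "kr"
  "npjgzzwxnvb" -> "bvnxwzzgjpn" -> "bv" -> "bv"
  "koapji" -> "ijpaok" -> "ij" -> "j"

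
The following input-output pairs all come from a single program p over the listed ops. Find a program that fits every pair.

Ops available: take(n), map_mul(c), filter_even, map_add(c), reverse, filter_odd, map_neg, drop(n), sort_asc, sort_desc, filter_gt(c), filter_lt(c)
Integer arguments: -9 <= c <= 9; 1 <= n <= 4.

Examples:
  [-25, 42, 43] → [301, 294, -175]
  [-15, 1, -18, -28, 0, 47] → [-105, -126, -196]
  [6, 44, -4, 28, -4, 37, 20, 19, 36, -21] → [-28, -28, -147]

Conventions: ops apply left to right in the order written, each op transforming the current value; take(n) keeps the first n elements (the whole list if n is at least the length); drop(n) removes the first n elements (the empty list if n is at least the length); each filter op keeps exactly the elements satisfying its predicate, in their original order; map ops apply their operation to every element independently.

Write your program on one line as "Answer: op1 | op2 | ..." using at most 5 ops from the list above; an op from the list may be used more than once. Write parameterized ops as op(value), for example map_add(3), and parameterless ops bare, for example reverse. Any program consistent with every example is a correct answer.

sort_asc | take(3) | sort_desc | map_mul(7)

Check, running the answer program on each example:
  [-25, 42, 43] -> [-25, 42, 43] -> [-25, 42, 43] -> [43, 42, -25] -> [301, 294, -175]
  [-15, 1, -18, -28, 0, 47] -> [-28, -18, -15, 0, 1, 47] -> [-28, -18, -15] -> [-15, -18, -28] -> [-105, -126, -196]
  [6, 44, -4, 28, -4, 37, 20, 19, 36, -21] -> [-21, -4, -4, 6, 19, 20, 28, 36, 37, 44] -> [-21, -4, -4] -> [-4, -4, -21] -> [-28, -28, -147]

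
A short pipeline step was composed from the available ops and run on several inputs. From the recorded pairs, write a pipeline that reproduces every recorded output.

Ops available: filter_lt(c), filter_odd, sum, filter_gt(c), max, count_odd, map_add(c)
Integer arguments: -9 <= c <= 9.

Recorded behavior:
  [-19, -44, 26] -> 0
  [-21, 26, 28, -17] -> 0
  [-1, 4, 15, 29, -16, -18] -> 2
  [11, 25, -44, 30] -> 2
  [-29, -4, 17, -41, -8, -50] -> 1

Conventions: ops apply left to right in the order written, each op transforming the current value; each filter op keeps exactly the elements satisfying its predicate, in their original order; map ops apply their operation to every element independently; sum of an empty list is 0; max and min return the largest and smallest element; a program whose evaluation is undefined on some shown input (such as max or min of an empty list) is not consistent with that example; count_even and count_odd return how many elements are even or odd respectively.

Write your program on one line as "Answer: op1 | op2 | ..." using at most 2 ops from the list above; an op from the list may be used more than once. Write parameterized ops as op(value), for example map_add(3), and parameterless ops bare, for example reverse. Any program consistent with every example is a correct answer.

filter_gt(7) | count_odd

Check, running the answer program on each example:
  [-19, -44, 26] -> [26] -> 0
  [-21, 26, 28, -17] -> [26, 28] -> 0
  [-1, 4, 15, 29, -16, -18] -> [15, 29] -> 2
  [11, 25, -44, 30] -> [11, 25, 30] -> 2
  [-29, -4, 17, -41, -8, -50] -> [17] -> 1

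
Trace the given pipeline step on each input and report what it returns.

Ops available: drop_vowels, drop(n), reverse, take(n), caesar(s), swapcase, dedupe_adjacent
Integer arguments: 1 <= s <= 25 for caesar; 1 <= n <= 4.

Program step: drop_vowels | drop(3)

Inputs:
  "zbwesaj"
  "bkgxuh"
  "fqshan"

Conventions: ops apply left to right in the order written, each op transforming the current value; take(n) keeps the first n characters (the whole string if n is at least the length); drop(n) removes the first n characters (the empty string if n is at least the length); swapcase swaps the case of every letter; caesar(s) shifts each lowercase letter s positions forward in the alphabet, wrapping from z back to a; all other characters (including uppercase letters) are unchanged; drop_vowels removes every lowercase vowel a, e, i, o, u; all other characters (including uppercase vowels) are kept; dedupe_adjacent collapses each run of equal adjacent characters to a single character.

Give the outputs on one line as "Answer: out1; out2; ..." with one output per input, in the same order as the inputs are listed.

"sj"; "xh"; "hn"

Execution, op by op:
  "zbwesaj" -> "zbwsj" -> "sj"
  "bkgxuh" -> "bkgxh" -> "xh"
  "fqshan" -> "fqshn" -> "hn"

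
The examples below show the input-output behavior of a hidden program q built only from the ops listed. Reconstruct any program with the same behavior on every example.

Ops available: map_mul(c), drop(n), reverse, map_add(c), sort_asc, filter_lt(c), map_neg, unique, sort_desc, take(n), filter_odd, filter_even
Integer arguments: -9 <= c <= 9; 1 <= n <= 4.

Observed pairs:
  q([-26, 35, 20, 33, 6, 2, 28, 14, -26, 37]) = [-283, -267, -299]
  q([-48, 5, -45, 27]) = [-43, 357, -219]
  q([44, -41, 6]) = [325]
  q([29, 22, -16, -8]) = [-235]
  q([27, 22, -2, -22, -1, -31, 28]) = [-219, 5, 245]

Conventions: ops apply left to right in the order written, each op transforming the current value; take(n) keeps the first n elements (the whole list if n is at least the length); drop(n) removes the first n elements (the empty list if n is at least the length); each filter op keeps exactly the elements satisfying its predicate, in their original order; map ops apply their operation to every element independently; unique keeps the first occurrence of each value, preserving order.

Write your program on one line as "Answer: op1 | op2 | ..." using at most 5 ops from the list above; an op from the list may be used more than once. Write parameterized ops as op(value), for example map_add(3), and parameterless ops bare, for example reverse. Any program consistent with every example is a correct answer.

unique | filter_odd | map_neg | map_mul(8) | map_add(-3)

Check, running the answer program on each example:
  [-26, 35, 20, 33, 6, 2, 28, 14, -26, 37] -> [-26, 35, 20, 33, 6, 2, 28, 14, 37] -> [35, 33, 37] -> [-35, -33, -37] -> [-280, -264, -296] -> [-283, -267, -299]
  [-48, 5, -45, 27] -> [-48, 5, -45, 27] -> [5, -45, 27] -> [-5, 45, -27] -> [-40, 360, -216] -> [-43, 357, -219]
  [44, -41, 6] -> [44, -41, 6] -> [-41] -> [41] -> [328] -> [325]
  [29, 22, -16, -8] -> [29, 22, -16, -8] -> [29] -> [-29] -> [-232] -> [-235]
  [27, 22, -2, -22, -1, -31, 28] -> [27, 22, -2, -22, -1, -31, 28] -> [27, -1, -31] -> [-27, 1, 31] -> [-216, 8, 248] -> [-219, 5, 245]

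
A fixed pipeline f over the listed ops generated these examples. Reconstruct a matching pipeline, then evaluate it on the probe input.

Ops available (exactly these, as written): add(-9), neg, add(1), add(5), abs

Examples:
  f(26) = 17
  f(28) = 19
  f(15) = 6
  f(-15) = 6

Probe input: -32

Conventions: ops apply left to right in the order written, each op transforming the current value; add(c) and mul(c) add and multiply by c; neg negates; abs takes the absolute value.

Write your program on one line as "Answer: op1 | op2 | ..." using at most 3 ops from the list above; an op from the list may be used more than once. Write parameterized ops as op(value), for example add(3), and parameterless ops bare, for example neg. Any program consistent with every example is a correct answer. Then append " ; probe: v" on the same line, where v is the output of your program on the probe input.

abs | add(-9) ; probe: 23

Check, running the answer program on each example:
  26 -> 26 -> 17
  28 -> 28 -> 19
  15 -> 15 -> 6
  -15 -> 15 -> 6
  probe: -32 -> 32 -> 23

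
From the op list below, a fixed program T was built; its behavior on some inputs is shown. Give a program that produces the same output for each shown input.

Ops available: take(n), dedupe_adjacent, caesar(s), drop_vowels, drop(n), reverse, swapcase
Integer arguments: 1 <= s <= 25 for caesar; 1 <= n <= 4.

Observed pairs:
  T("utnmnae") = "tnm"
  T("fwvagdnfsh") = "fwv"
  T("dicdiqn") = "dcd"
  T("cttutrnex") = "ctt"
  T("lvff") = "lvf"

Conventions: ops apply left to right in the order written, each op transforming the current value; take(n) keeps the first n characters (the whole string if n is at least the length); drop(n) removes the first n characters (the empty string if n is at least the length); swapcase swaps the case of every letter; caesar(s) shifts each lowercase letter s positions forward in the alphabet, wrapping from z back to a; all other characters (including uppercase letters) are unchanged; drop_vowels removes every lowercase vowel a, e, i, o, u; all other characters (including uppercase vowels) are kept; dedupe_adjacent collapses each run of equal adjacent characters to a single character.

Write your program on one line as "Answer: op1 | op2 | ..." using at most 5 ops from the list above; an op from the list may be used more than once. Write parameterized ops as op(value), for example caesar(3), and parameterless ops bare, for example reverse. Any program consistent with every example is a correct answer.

reverse | drop_vowels | reverse | take(3)

Check, running the answer program on each example:
  "utnmnae" -> "eanmntu" -> "nmnt" -> "tnmn" -> "tnm"
  "fwvagdnfsh" -> "hsfndgavwf" -> "hsfndgvwf" -> "fwvgdnfsh" -> "fwv"
  "dicdiqn" -> "nqidcid" -> "nqdcd" -> "dcdqn" -> "dcd"
  "cttutrnex" -> "xenrtuttc" -> "xnrtttc" -> "ctttrnx" -> "ctt"
  "lvff" -> "ffvl" -> "ffvl" -> "lvff" -> "lvf"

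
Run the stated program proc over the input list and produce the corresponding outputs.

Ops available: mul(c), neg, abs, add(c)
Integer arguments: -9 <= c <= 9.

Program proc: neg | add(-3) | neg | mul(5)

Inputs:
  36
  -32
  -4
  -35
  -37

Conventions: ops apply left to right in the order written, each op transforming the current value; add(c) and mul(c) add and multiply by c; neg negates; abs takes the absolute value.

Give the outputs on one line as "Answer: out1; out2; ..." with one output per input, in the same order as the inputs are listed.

Execution, op by op:
  36 -> -36 -> -39 -> 39 -> 195
  -32 -> 32 -> 29 -> -29 -> -145
  -4 -> 4 -> 1 -> -1 -> -5
  -35 -> 35 -> 32 -> -32 -> -160
  -37 -> 37 -> 34 -> -34 -> -170

195; -145; -5; -160; -170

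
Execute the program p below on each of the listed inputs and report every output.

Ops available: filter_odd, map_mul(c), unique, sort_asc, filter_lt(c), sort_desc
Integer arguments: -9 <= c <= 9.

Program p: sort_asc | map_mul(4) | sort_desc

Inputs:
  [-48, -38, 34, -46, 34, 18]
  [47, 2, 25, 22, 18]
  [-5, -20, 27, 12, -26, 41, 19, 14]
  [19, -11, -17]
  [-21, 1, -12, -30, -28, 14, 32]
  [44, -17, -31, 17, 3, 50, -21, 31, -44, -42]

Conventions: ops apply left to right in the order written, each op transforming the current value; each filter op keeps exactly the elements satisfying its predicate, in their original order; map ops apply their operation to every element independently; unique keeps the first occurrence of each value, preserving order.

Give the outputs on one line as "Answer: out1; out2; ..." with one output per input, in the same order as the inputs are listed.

[136, 136, 72, -152, -184, -192]; [188, 100, 88, 72, 8]; [164, 108, 76, 56, 48, -20, -80, -104]; [76, -44, -68]; [128, 56, 4, -48, -84, -112, -120]; [200, 176, 124, 68, 12, -68, -84, -124, -168, -176]

Execution, op by op:
  [-48, -38, 34, -46, 34, 18] -> [-48, -46, -38, 18, 34, 34] -> [-192, -184, -152, 72, 136, 136] -> [136, 136, 72, -152, -184, -192]
  [47, 2, 25, 22, 18] -> [2, 18, 22, 25, 47] -> [8, 72, 88, 100, 188] -> [188, 100, 88, 72, 8]
  [-5, -20, 27, 12, -26, 41, 19, 14] -> [-26, -20, -5, 12, 14, 19, 27, 41] -> [-104, -80, -20, 48, 56, 76, 108, 164] -> [164, 108, 76, 56, 48, -20, -80, -104]
  [19, -11, -17] -> [-17, -11, 19] -> [-68, -44, 76] -> [76, -44, -68]
  [-21, 1, -12, -30, -28, 14, 32] -> [-30, -28, -21, -12, 1, 14, 32] -> [-120, -112, -84, -48, 4, 56, 128] -> [128, 56, 4, -48, -84, -112, -120]
  [44, -17, -31, 17, 3, 50, -21, 31, -44, -42] -> [-44, -42, -31, -21, -17, 3, 17, 31, 44, 50] -> [-176, -168, -124, -84, -68, 12, 68, 124, 176, 200] -> [200, 176, 124, 68, 12, -68, -84, -124, -168, -176]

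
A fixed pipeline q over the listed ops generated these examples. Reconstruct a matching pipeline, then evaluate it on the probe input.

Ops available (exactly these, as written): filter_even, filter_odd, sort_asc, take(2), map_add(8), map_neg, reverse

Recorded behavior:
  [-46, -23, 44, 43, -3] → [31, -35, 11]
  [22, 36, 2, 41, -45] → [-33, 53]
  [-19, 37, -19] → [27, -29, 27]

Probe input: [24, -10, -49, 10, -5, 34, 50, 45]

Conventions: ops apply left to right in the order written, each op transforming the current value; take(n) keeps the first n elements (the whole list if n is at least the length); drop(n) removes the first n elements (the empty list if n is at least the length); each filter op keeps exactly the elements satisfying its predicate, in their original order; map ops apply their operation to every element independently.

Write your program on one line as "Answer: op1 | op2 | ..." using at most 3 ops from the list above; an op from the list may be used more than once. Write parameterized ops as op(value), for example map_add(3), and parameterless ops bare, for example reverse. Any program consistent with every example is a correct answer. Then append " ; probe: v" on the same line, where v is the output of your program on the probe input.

filter_odd | map_neg | map_add(8) ; probe: [57, 13, -37]

Check, running the answer program on each example:
  [-46, -23, 44, 43, -3] -> [-23, 43, -3] -> [23, -43, 3] -> [31, -35, 11]
  [22, 36, 2, 41, -45] -> [41, -45] -> [-41, 45] -> [-33, 53]
  [-19, 37, -19] -> [-19, 37, -19] -> [19, -37, 19] -> [27, -29, 27]
  probe: [24, -10, -49, 10, -5, 34, 50, 45] -> [-49, -5, 45] -> [49, 5, -45] -> [57, 13, -37]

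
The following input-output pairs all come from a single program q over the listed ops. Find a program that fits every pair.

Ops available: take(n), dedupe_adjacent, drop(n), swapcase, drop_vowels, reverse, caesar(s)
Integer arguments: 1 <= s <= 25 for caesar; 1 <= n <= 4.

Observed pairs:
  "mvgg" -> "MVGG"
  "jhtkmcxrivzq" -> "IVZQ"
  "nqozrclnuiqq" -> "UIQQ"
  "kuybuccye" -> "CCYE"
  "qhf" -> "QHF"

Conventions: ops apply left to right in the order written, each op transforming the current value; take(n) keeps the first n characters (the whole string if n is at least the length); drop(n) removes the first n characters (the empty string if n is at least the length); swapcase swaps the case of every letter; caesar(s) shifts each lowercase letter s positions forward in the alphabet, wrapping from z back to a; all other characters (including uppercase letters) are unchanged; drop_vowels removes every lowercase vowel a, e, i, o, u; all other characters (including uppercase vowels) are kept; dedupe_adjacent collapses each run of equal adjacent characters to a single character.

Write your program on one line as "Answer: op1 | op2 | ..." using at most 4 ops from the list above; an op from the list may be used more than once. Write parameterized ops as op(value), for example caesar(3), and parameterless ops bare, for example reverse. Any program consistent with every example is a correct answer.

swapcase | reverse | take(4) | reverse

Check, running the answer program on each example:
  "mvgg" -> "MVGG" -> "GGVM" -> "GGVM" -> "MVGG"
  "jhtkmcxrivzq" -> "JHTKMCXRIVZQ" -> "QZVIRXCMKTHJ" -> "QZVI" -> "IVZQ"
  "nqozrclnuiqq" -> "NQOZRCLNUIQQ" -> "QQIUNLCRZOQN" -> "QQIU" -> "UIQQ"
  "kuybuccye" -> "KUYBUCCYE" -> "EYCCUBYUK" -> "EYCC" -> "CCYE"
  "qhf" -> "QHF" -> "FHQ" -> "FHQ" -> "QHF"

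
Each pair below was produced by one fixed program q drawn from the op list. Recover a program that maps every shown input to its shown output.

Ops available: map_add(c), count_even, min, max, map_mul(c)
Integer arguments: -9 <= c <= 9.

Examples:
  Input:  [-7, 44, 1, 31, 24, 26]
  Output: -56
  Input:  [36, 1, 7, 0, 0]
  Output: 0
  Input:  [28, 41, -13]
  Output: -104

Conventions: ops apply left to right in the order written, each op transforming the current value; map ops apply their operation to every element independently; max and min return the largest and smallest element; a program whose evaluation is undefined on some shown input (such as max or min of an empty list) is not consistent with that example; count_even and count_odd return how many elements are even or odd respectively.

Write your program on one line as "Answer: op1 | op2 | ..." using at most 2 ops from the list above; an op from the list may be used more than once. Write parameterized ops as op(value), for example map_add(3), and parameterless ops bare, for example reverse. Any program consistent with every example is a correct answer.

map_mul(8) | min

Check, running the answer program on each example:
  [-7, 44, 1, 31, 24, 26] -> [-56, 352, 8, 248, 192, 208] -> -56
  [36, 1, 7, 0, 0] -> [288, 8, 56, 0, 0] -> 0
  [28, 41, -13] -> [224, 328, -104] -> -104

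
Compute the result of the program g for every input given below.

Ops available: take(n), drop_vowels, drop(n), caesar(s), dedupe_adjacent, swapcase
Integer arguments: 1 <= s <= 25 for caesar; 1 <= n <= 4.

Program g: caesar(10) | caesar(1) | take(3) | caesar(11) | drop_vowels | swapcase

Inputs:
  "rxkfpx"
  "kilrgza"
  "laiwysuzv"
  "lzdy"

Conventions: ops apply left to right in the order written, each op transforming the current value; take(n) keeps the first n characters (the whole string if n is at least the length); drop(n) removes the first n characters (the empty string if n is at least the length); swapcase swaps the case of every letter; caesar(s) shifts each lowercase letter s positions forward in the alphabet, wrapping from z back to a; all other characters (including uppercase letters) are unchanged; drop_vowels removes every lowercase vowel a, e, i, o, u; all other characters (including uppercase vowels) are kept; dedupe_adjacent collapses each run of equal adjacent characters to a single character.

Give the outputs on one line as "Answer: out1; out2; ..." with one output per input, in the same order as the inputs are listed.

"NTG"; "GH"; "HW"; "HVZ"

Execution, op by op:
  "rxkfpx" -> "bhupzh" -> "civqai" -> "civ" -> "ntg" -> "ntg" -> "NTG"
  "kilrgza" -> "usvbqjk" -> "vtwcrkl" -> "vtw" -> "geh" -> "gh" -> "GH"
  "laiwysuzv" -> "vksgicejf" -> "wlthjdfkg" -> "wlt" -> "hwe" -> "hw" -> "HW"
  "lzdy" -> "vjni" -> "wkoj" -> "wko" -> "hvz" -> "hvz" -> "HVZ"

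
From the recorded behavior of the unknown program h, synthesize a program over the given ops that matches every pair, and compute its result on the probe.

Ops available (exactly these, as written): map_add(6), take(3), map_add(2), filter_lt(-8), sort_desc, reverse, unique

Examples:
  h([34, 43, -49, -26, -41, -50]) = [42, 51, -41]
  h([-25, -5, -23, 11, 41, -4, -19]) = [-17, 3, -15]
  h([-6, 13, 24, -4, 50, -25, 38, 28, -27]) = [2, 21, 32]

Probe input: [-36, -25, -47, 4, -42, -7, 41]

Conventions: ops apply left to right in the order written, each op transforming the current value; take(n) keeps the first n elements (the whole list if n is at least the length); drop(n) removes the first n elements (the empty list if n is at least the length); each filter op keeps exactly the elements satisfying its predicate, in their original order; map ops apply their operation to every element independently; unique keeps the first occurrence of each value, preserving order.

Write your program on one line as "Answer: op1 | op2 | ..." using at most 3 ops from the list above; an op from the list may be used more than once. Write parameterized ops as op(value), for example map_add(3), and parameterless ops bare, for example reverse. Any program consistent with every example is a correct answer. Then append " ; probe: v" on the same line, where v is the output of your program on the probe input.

take(3) | map_add(2) | map_add(6) ; probe: [-28, -17, -39]

Check, running the answer program on each example:
  [34, 43, -49, -26, -41, -50] -> [34, 43, -49] -> [36, 45, -47] -> [42, 51, -41]
  [-25, -5, -23, 11, 41, -4, -19] -> [-25, -5, -23] -> [-23, -3, -21] -> [-17, 3, -15]
  [-6, 13, 24, -4, 50, -25, 38, 28, -27] -> [-6, 13, 24] -> [-4, 15, 26] -> [2, 21, 32]
  probe: [-36, -25, -47, 4, -42, -7, 41] -> [-36, -25, -47] -> [-34, -23, -45] -> [-28, -17, -39]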